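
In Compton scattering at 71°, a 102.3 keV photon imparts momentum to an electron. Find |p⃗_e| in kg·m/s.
5.9954e-23 kg·m/s

The electron is initially at rest, so by conservation of momentum:
p⃗_e = p⃗₀ − p⃗'  (incident photon momentum minus scattered photon momentum)

Photon momentum magnitudes (p = h/λ = E/c):
λ₀ = hc/E₀ = 12.1197 pm → p₀ = h/λ₀ = 5.4672e-23 kg·m/s
Δλ = λ_C(1 − cos 71°) = 1.6364 pm
λ' = 13.7560 pm → p' = h/λ' = 4.8168e-23 kg·m/s

The scattered photon makes angle θ = 71° with the incident direction, so by the law of cosines:
|p⃗_e|² = p₀² + p'² − 2p₀p'cos θ
|p⃗_e|² = (5.4672e-23)² + (4.8168e-23)² − 2·5.4672e-23·4.8168e-23·cos(71°)
|p⃗_e| = 5.9954e-23 kg·m/s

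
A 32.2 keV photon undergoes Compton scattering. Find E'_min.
28.5961 keV (at θ = 180°)

The scattered photon has minimum energy when its wavelength is maximum, i.e., when the Compton shift Δλ = λ_C(1 − cos θ) is maximum. This occurs at θ = 180° (backscattering), giving Δλ_max = 2λ_C = 4.8526 pm.

Initial wavelength: λ₀ = hc/E₀ = 38.5044 pm
Maximum final wavelength: λ'_max = λ₀ + 2λ_C = 38.5044 + 4.8526 = 43.3570 pm
Minimum final energy: E'_min = hc/λ'_max = 28.5961 keV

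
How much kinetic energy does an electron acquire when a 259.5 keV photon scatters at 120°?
112.2027 keV

By energy conservation: K_e = E_initial - E_final

First find the scattered photon energy:
Initial wavelength: λ = hc/E = 4.7778 pm
Compton shift: Δλ = λ_C(1 - cos(120°)) = 3.6395 pm
Final wavelength: λ' = 4.7778 + 3.6395 = 8.4173 pm
Final photon energy: E' = hc/λ' = 147.2973 keV

Electron kinetic energy:
K_e = E - E' = 259.5000 - 147.2973 = 112.2027 keV

(Intermediate values are shown rounded; full precision is carried through to the final answer.)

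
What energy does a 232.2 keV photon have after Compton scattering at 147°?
126.5051 keV

First convert energy to wavelength:
λ = hc/E, with hc ≈ 1239.842 keV·pm (i.e. 1239.842 eV·nm)

For E = 232.2 keV = 232200 eV:
λ = 1239.842 keV·pm / 232.2 keV
λ = 5.3395 pm

Calculate the Compton shift:
Δλ = λ_C(1 - cos(147°)) = 2.4263 × 1.8387
Δλ = 4.4612 pm

Final wavelength:
λ' = 5.3395 + 4.4612 = 9.8007 pm

Final energy:
E' = hc/λ' = 1239.842 / 9.8007 = 126.5051 keV

(Intermediate values are shown rounded; full precision is carried through to the final answer.)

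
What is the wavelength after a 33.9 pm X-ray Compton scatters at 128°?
37.8201 pm

Using the Compton scattering formula:
λ' = λ + Δλ = λ + λ_C(1 - cos θ)

Given:
- Initial wavelength λ = 33.9 pm
- Scattering angle θ = 128°
- Compton wavelength λ_C ≈ 2.4263 pm

Calculate the shift:
Δλ = 2.4263 × (1 - cos(128°))
Δλ = 2.4263 × 1.6157
Δλ = 3.9201 pm

Final wavelength:
λ' = 33.9 + 3.9201 = 37.8201 pm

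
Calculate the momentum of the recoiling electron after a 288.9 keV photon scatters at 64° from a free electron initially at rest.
1.4734e-22 kg·m/s

The electron is initially at rest, so by conservation of momentum:
p⃗_e = p⃗₀ − p⃗'  (incident photon momentum minus scattered photon momentum)

Photon momentum magnitudes (p = h/λ = E/c):
λ₀ = hc/E₀ = 4.2916 pm → p₀ = h/λ₀ = 1.5440e-22 kg·m/s
Δλ = λ_C(1 − cos 64°) = 1.3627 pm
λ' = 5.6543 pm → p' = h/λ' = 1.1719e-22 kg·m/s

The scattered photon makes angle θ = 64° with the incident direction, so by the law of cosines:
|p⃗_e|² = p₀² + p'² − 2p₀p'cos θ
|p⃗_e|² = (1.5440e-22)² + (1.1719e-22)² − 2·1.5440e-22·1.1719e-22·cos(64°)
|p⃗_e| = 1.4734e-22 kg·m/s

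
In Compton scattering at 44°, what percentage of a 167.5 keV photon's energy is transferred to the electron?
0.0842 (or 8.42%)

Calculate initial and final photon energies:

Initial: E₀ = 167.5 keV → λ₀ = 7.4020 pm
Compton shift: Δλ = 0.6810 pm
Final wavelength: λ' = 8.0830 pm
Final energy: E' = 153.3886 keV

Fractional energy loss:
(E₀ - E')/E₀ = (167.5000 - 153.3886)/167.5000
= 14.1114/167.5000
= 0.0842
= 8.42%

(Intermediate values are shown rounded; full precision is carried through to the final answer.)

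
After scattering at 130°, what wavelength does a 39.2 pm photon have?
43.1859 pm

Using the Compton scattering formula:
λ' = λ + Δλ = λ + λ_C(1 - cos θ)

Given:
- Initial wavelength λ = 39.2 pm
- Scattering angle θ = 130°
- Compton wavelength λ_C ≈ 2.4263 pm

Calculate the shift:
Δλ = 2.4263 × (1 - cos(130°))
Δλ = 2.4263 × 1.6428
Δλ = 3.9859 pm

Final wavelength:
λ' = 39.2 + 3.9859 = 43.1859 pm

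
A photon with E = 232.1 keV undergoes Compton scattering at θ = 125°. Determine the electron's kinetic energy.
96.7435 keV

By energy conservation: K_e = E_initial - E_final

First find the scattered photon energy:
Initial wavelength: λ = hc/E = 5.3418 pm
Compton shift: Δλ = λ_C(1 - cos(125°)) = 3.8180 pm
Final wavelength: λ' = 5.3418 + 3.8180 = 9.1598 pm
Final photon energy: E' = hc/λ' = 135.3565 keV

Electron kinetic energy:
K_e = E - E' = 232.1000 - 135.3565 = 96.7435 keV

(Intermediate values are shown rounded; full precision is carried through to the final answer.)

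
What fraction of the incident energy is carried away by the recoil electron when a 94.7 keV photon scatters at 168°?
0.2683 (or 26.83%)

Calculate initial and final photon energies:

Initial: E₀ = 94.7 keV → λ₀ = 13.0923 pm
Compton shift: Δλ = 4.7996 pm
Final wavelength: λ' = 17.8919 pm
Final energy: E' = 69.2962 keV

Fractional energy loss:
(E₀ - E')/E₀ = (94.7000 - 69.2962)/94.7000
= 25.4038/94.7000
= 0.2683
= 26.83%

(Intermediate values are shown rounded; full precision is carried through to the final answer.)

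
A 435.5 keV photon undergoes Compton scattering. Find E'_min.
161.0276 keV (at θ = 180°)

The scattered photon has minimum energy when its wavelength is maximum, i.e., when the Compton shift Δλ = λ_C(1 − cos θ) is maximum. This occurs at θ = 180° (backscattering), giving Δλ_max = 2λ_C = 4.8526 pm.

Initial wavelength: λ₀ = hc/E₀ = 2.8469 pm
Maximum final wavelength: λ'_max = λ₀ + 2λ_C = 2.8469 + 4.8526 = 7.6996 pm
Minimum final energy: E'_min = hc/λ'_max = 161.0276 keV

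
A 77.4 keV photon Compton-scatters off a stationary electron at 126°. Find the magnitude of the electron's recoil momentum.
6.6667e-23 kg·m/s

The electron is initially at rest, so by conservation of momentum:
p⃗_e = p⃗₀ − p⃗'  (incident photon momentum minus scattered photon momentum)

Photon momentum magnitudes (p = h/λ = E/c):
λ₀ = hc/E₀ = 16.0186 pm → p₀ = h/λ₀ = 4.1365e-23 kg·m/s
Δλ = λ_C(1 − cos 126°) = 3.8525 pm
λ' = 19.8711 pm → p' = h/λ' = 3.3345e-23 kg·m/s

The scattered photon makes angle θ = 126° with the incident direction, so by the law of cosines:
|p⃗_e|² = p₀² + p'² − 2p₀p'cos θ
|p⃗_e|² = (4.1365e-23)² + (3.3345e-23)² − 2·4.1365e-23·3.3345e-23·cos(126°)
|p⃗_e| = 6.6667e-23 kg·m/s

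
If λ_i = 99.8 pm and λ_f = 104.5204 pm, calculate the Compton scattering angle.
161.00°

First find the wavelength shift:
Δλ = λ' - λ = 104.5204 - 99.8 = 4.7204 pm

Using Δλ = λ_C(1 - cos θ), with λ_C = h/(m_e·c) ≈ 2.42631024 pm:
cos θ = 1 - Δλ/λ_C
cos θ = 1 - 4.7204/2.42631024
cos θ = -0.945506

θ = arccos(-0.945506)
θ = 161.00°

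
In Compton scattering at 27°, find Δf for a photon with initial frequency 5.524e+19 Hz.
2.567e+18 Hz (decrease)

Convert frequency to wavelength (c = 299792458 m/s):
λ₀ = c/f₀ = 299792458/5.524e+19 = 5.4270901e-12 m = 5.4271 pm

Calculate Compton shift:
Δλ = λ_C(1 - cos(27°)) = 0.2645 pm

Final wavelength:
λ' = λ₀ + Δλ = 5.4271 + 0.2645 = 5.6915 pm

Final frequency:
f' = c/λ' = 299792458/5.6915421e-12 = 5.2673327e+19 Hz

Frequency shift (decrease):
Δf = f₀ - f' = 5.524e+19 - 5.2673327e+19 = 2.567e+18 Hz

(Intermediate values are shown rounded; full precision is carried through to the final answer.)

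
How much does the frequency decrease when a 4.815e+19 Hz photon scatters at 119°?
1.765e+19 Hz (decrease)

Convert frequency to wavelength (c = 299792458 m/s):
λ₀ = c/f₀ = 299792458/4.815e+19 = 6.2262193e-12 m = 6.2262 pm

Calculate Compton shift:
Δλ = λ_C(1 - cos(119°)) = 3.6026 pm

Final wavelength:
λ' = λ₀ + Δλ = 6.2262 + 3.6026 = 9.8288 pm

Final frequency:
f' = c/λ' = 299792458/9.8288281e-12 = 3.0501343e+19 Hz

Frequency shift (decrease):
Δf = f₀ - f' = 4.815e+19 - 3.0501343e+19 = 1.765e+19 Hz

(Intermediate values are shown rounded; full precision is carried through to the final answer.)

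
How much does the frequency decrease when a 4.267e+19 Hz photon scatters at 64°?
6.932e+18 Hz (decrease)

Convert frequency to wavelength (c = 299792458 m/s):
λ₀ = c/f₀ = 299792458/4.267e+19 = 7.0258368e-12 m = 7.0258 pm

Calculate Compton shift:
Δλ = λ_C(1 - cos(64°)) = 1.3627 pm

Final wavelength:
λ' = λ₀ + Δλ = 7.0258 + 1.3627 = 8.3885 pm

Final frequency:
f' = c/λ' = 299792458/8.3885227e-12 = 3.5738409e+19 Hz

Frequency shift (decrease):
Δf = f₀ - f' = 4.267e+19 - 3.5738409e+19 = 6.932e+18 Hz

(Intermediate values are shown rounded; full precision is carried through to the final answer.)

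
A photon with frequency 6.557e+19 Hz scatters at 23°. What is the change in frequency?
2.654e+18 Hz (decrease)

Convert frequency to wavelength (c = 299792458 m/s):
λ₀ = c/f₀ = 299792458/6.557e+19 = 4.5720979e-12 m = 4.5721 pm

Calculate Compton shift:
Δλ = λ_C(1 - cos(23°)) = 0.1929 pm

Final wavelength:
λ' = λ₀ + Δλ = 4.5721 + 0.1929 = 4.7650 pm

Final frequency:
f' = c/λ' = 299792458/4.7649778e-12 = 6.2915815e+19 Hz

Frequency shift (decrease):
Δf = f₀ - f' = 6.557e+19 - 6.2915815e+19 = 2.654e+18 Hz

(Intermediate values are shown rounded; full precision is carried through to the final answer.)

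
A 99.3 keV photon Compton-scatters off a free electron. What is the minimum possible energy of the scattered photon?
71.5083 keV (at θ = 180°)

The scattered photon has minimum energy when its wavelength is maximum, i.e., when the Compton shift Δλ = λ_C(1 − cos θ) is maximum. This occurs at θ = 180° (backscattering), giving Δλ_max = 2λ_C = 4.8526 pm.

Initial wavelength: λ₀ = hc/E₀ = 12.4858 pm
Maximum final wavelength: λ'_max = λ₀ + 2λ_C = 12.4858 + 4.8526 = 17.3384 pm
Minimum final energy: E'_min = hc/λ'_max = 71.5083 keV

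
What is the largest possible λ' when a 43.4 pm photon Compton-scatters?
48.2526 pm (at θ = 180°)

The Compton shift is Δλ = λ_C(1 − cos θ).

Since cos θ ranges from −1 to 1, the factor (1 − cos θ) ranges from 0 to 2; the maximum shift occurs at θ = 180° (backscattering):
Δλ_max = 2λ_C = 2 × 2.4263 pm = 4.8526 pm

Maximum scattered wavelength:
λ'_max = λ₀ + Δλ_max = 43.4 + 4.8526 = 48.2526 pm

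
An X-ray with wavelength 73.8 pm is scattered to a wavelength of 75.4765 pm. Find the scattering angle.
72.00°

First find the wavelength shift:
Δλ = λ' - λ = 75.4765 - 73.8 = 1.6765 pm

Using Δλ = λ_C(1 - cos θ), with λ_C = h/(m_e·c) ≈ 2.42631024 pm:
cos θ = 1 - Δλ/λ_C
cos θ = 1 - 1.6765/2.42631024
cos θ = 0.309033

θ = arccos(0.309033)
θ = 72.00°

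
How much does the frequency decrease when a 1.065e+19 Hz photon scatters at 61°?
4.528e+17 Hz (decrease)

Convert frequency to wavelength (c = 299792458 m/s):
λ₀ = c/f₀ = 299792458/1.065e+19 = 2.8149527e-11 m = 28.1495 pm

Calculate Compton shift:
Δλ = λ_C(1 - cos(61°)) = 1.2500 pm

Final wavelength:
λ' = λ₀ + Δλ = 28.1495 + 1.2500 = 29.3995 pm

Final frequency:
f' = c/λ' = 299792458/2.9399538e-11 = 1.0197183e+19 Hz

Frequency shift (decrease):
Δf = f₀ - f' = 1.065e+19 - 1.0197183e+19 = 4.528e+17 Hz

(Intermediate values are shown rounded; full precision is carried through to the final answer.)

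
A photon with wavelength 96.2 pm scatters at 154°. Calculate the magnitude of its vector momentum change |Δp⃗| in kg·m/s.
1.3116e-23 kg·m/s

Photon momentum magnitude is p = h/λ.

Initial momentum:
p₀ = h/λ = 6.6261e-34/9.6200e-11 = 6.8878e-24 kg·m/s

After scattering:
λ' = λ + Δλ = 96.2 + 4.6071 = 100.8071 pm
p' = h/λ' = 6.6261e-34/1.0081e-10 = 6.5730e-24 kg·m/s

Momentum is a vector; the scattered photon's direction makes angle θ = 154° with the incident direction. The magnitude of the vector change Δp⃗ = p⃗₀ − p⃗' is found from the law of cosines:
|Δp⃗|² = p₀² + p'² − 2p₀p'cos θ
|Δp⃗|² = (6.8878e-24)² + (6.5730e-24)² − 2·6.8878e-24·6.5730e-24·cos(154°)
|Δp⃗| = 1.3116e-23 kg·m/s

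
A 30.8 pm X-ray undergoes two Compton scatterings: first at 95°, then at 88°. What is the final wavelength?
35.7794 pm

Apply Compton shift twice:

First scattering at θ₁ = 95°:
Δλ₁ = λ_C(1 - cos(95°))
Δλ₁ = 2.4263 × 1.0872
Δλ₁ = 2.6378 pm

After first scattering:
λ₁ = 30.8 + 2.6378 = 33.4378 pm

Second scattering at θ₂ = 88°:
Δλ₂ = λ_C(1 - cos(88°))
Δλ₂ = 2.4263 × 0.9651
Δλ₂ = 2.3416 pm

Final wavelength:
λ₂ = 33.4378 + 2.3416 = 35.7794 pm

Total shift: Δλ_total = 2.6378 + 2.3416 = 4.9794 pm

(Intermediate values are shown rounded; full precision is carried through to the final answer.)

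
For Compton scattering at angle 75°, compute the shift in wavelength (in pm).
1.7983 pm

Using the Compton scattering formula:
Δλ = λ_C(1 - cos θ)

where λ_C = h/(m_e·c) ≈ 2.4263 pm is the Compton wavelength of an electron.

For θ = 75°:
cos(75°) = 0.2588
1 - cos(75°) = 0.7412

Δλ = 2.4263 × 0.7412
Δλ = 1.7983 pm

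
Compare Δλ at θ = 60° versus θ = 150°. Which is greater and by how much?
150° produces the larger shift by a factor of 3.732

Calculate both shifts using Δλ = λ_C(1 - cos θ):

For θ₁ = 60°:
Δλ₁ = 2.4263 × (1 - cos(60°))
Δλ₁ = 2.4263 × 0.5000
Δλ₁ = 1.2132 pm

For θ₂ = 150°:
Δλ₂ = 2.4263 × (1 - cos(150°))
Δλ₂ = 2.4263 × 1.8660
Δλ₂ = 4.5276 pm

The 150° angle produces the larger shift.
Ratio: 4.5276/1.2132 = 3.732

(Intermediate values are shown rounded; full precision is carried through to the final answer.)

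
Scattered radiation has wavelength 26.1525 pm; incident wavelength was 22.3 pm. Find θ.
126.00°

First find the wavelength shift:
Δλ = λ' - λ = 26.1525 - 22.3 = 3.8525 pm

Using Δλ = λ_C(1 - cos θ), with λ_C = h/(m_e·c) ≈ 2.42631024 pm:
cos θ = 1 - Δλ/λ_C
cos θ = 1 - 3.8525/2.42631024
cos θ = -0.587802

θ = arccos(-0.587802)
θ = 126.00°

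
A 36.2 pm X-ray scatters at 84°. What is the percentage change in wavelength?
6.0019%

Calculate the Compton shift:
Δλ = λ_C(1 - cos(84°))
Δλ = 2.4263 × (1 - cos(84°))
Δλ = 2.4263 × 0.8955
Δλ = 2.1727 pm

Percentage change:
(Δλ/λ₀) × 100 = (2.1727/36.2) × 100
= 6.0019%

(Intermediate values are shown rounded; full precision is carried through to the final answer.)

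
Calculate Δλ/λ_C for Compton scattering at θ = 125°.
1.5736 λ_C

The Compton shift formula is:
Δλ = λ_C(1 - cos θ)

Dividing both sides by λ_C:
Δλ/λ_C = 1 - cos θ

For θ = 125°:
Δλ/λ_C = 1 - cos(125°)
Δλ/λ_C = 1 - -0.5736
Δλ/λ_C = 1.5736

This means the shift is 1.5736 × λ_C = 3.8180 pm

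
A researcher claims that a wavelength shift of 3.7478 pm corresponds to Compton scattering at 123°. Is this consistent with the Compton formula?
Yes, consistent

Calculate the expected shift for θ = 123°:

Δλ_expected = λ_C(1 - cos(123°))
Δλ_expected = 2.4263 × (1 - cos(123°))
Δλ_expected = 2.4263 × 1.5446
Δλ_expected = 3.7478 pm

Given shift: 3.7478 pm
Expected shift: 3.7478 pm
Difference: 0.0000 pm

The values match. This is consistent with Compton scattering at the stated angle.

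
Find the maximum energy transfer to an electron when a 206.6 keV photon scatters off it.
92.3688 keV

Maximum energy transfer occurs at θ = 180° (backscattering).

Initial photon: E₀ = 206.6 keV → λ₀ = 6.0012 pm

Maximum Compton shift (at 180°):
Δλ_max = 2λ_C = 2 × 2.4263 = 4.8526 pm

Final wavelength:
λ' = 6.0012 + 4.8526 = 10.8538 pm

Minimum photon energy (maximum energy to electron):
E'_min = hc/λ' = 114.2312 keV

Maximum electron kinetic energy:
K_max = E₀ - E'_min = 206.6000 - 114.2312 = 92.3688 keV

(Intermediate values are shown rounded; full precision is carried through to the final answer.)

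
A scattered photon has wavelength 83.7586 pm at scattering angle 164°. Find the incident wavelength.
79.0000 pm

From λ' = λ + Δλ, we have λ = λ' - Δλ

First calculate the Compton shift:
Δλ = λ_C(1 - cos θ)
Δλ = 2.4263 × (1 - cos(164°))
Δλ = 2.4263 × 1.9613
Δλ = 4.7586 pm

Initial wavelength:
λ = λ' - Δλ
λ = 83.7586 - 4.7586
λ = 79.0000 pm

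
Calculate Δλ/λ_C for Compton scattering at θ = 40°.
0.2340 λ_C

The Compton shift formula is:
Δλ = λ_C(1 - cos θ)

Dividing both sides by λ_C:
Δλ/λ_C = 1 - cos θ

For θ = 40°:
Δλ/λ_C = 1 - cos(40°)
Δλ/λ_C = 1 - 0.7660
Δλ/λ_C = 0.2340

This means the shift is 0.2340 × λ_C = 0.5676 pm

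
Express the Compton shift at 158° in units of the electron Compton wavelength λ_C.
1.9272 λ_C

The Compton shift formula is:
Δλ = λ_C(1 - cos θ)

Dividing both sides by λ_C:
Δλ/λ_C = 1 - cos θ

For θ = 158°:
Δλ/λ_C = 1 - cos(158°)
Δλ/λ_C = 1 - -0.9272
Δλ/λ_C = 1.9272

This means the shift is 1.9272 × λ_C = 4.6759 pm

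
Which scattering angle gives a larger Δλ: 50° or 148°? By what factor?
148° produces the larger shift by a factor of 5.174

Calculate both shifts using Δλ = λ_C(1 - cos θ):

For θ₁ = 50°:
Δλ₁ = 2.4263 × (1 - cos(50°))
Δλ₁ = 2.4263 × 0.3572
Δλ₁ = 0.8667 pm

For θ₂ = 148°:
Δλ₂ = 2.4263 × (1 - cos(148°))
Δλ₂ = 2.4263 × 1.8480
Δλ₂ = 4.4839 pm

The 148° angle produces the larger shift.
Ratio: 4.4839/0.8667 = 5.174

(Intermediate values are shown rounded; full precision is carried through to the final answer.)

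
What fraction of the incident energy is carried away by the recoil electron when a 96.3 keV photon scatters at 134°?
0.2421 (or 24.21%)

Calculate initial and final photon energies:

Initial: E₀ = 96.3 keV → λ₀ = 12.8748 pm
Compton shift: Δλ = 4.1118 pm
Final wavelength: λ' = 16.9866 pm
Final energy: E' = 72.9896 keV

Fractional energy loss:
(E₀ - E')/E₀ = (96.3000 - 72.9896)/96.3000
= 23.3104/96.3000
= 0.2421
= 24.21%

(Intermediate values are shown rounded; full precision is carried through to the final answer.)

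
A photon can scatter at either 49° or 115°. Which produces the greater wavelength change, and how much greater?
115° produces the larger shift by a factor of 4.136

Calculate both shifts using Δλ = λ_C(1 - cos θ):

For θ₁ = 49°:
Δλ₁ = 2.4263 × (1 - cos(49°))
Δλ₁ = 2.4263 × 0.3439
Δλ₁ = 0.8345 pm

For θ₂ = 115°:
Δλ₂ = 2.4263 × (1 - cos(115°))
Δλ₂ = 2.4263 × 1.4226
Δλ₂ = 3.4517 pm

The 115° angle produces the larger shift.
Ratio: 3.4517/0.8345 = 4.136

(Intermediate values are shown rounded; full precision is carried through to the final answer.)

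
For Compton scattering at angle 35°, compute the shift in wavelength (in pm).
0.4388 pm

Using the Compton scattering formula:
Δλ = λ_C(1 - cos θ)

where λ_C = h/(m_e·c) ≈ 2.4263 pm is the Compton wavelength of an electron.

For θ = 35°:
cos(35°) = 0.8192
1 - cos(35°) = 0.1808

Δλ = 2.4263 × 0.1808
Δλ = 0.4388 pm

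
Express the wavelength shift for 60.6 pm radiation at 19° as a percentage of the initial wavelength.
0.2181%

Calculate the Compton shift:
Δλ = λ_C(1 - cos(19°))
Δλ = 2.4263 × (1 - cos(19°))
Δλ = 2.4263 × 0.0545
Δλ = 0.1322 pm

Percentage change:
(Δλ/λ₀) × 100 = (0.1322/60.6) × 100
= 0.2181%

(Intermediate values are shown rounded; full precision is carried through to the final answer.)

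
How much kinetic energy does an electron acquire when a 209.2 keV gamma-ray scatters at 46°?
23.2453 keV

By energy conservation: K_e = E_initial - E_final

First find the scattered photon energy:
Initial wavelength: λ = hc/E = 5.9266 pm
Compton shift: Δλ = λ_C(1 - cos(46°)) = 0.7409 pm
Final wavelength: λ' = 5.9266 + 0.7409 = 6.6674 pm
Final photon energy: E' = hc/λ' = 185.9547 keV

Electron kinetic energy:
K_e = E - E' = 209.2000 - 185.9547 = 23.2453 keV

(Intermediate values are shown rounded; full precision is carried through to the final answer.)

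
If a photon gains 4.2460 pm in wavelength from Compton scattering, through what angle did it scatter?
138.59°

From the Compton formula Δλ = λ_C(1 - cos θ), we can solve for θ:

cos θ = 1 - Δλ/λ_C

Given:
- Δλ = 4.2460 pm
- λ_C = h/(m_e·c) ≈ 2.42631024 pm

cos θ = 1 - 4.2460/2.42631024
cos θ = 1 - 1.749982
cos θ = -0.749982

θ = arccos(-0.749982)
θ = 138.59°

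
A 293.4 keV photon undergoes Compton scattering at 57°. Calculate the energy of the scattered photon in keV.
232.5887 keV

First convert energy to wavelength:
λ = hc/E, with hc ≈ 1239.842 keV·pm (i.e. 1239.842 eV·nm)

For E = 293.4 keV = 293400 eV:
λ = 1239.842 keV·pm / 293.4 keV
λ = 4.2258 pm

Calculate the Compton shift:
Δλ = λ_C(1 - cos(57°)) = 2.4263 × 0.4554
Δλ = 1.1048 pm

Final wavelength:
λ' = 4.2258 + 1.1048 = 5.3306 pm

Final energy:
E' = hc/λ' = 1239.842 / 5.3306 = 232.5887 keV

(Intermediate values are shown rounded; full precision is carried through to the final answer.)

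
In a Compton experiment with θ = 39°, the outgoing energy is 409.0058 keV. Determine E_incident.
497.8001 keV

Convert final energy to wavelength (hc ≈ 1239.842 keV·pm):
λ' = hc/E' = 1239.842 / 409.0058 = 3.0314 pm

Calculate the Compton shift:
Δλ = λ_C(1 - cos(39°))
Δλ = 2.4263 × (1 - cos(39°))
Δλ = 0.5407 pm

Initial wavelength:
λ = λ' - Δλ = 3.0314 - 0.5407 = 2.4906 pm

Initial energy:
E = hc/λ = 1239.842 / 2.4906 = 497.8001 keV

(Intermediate values are shown rounded; full precision is carried through to the final answer.)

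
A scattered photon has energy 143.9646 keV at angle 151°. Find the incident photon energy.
305.1001 keV

Convert final energy to wavelength (hc ≈ 1239.842 keV·pm):
λ' = hc/E' = 1239.842 / 143.9646 = 8.6121 pm

Calculate the Compton shift:
Δλ = λ_C(1 - cos(151°))
Δλ = 2.4263 × (1 - cos(151°))
Δλ = 4.5484 pm

Initial wavelength:
λ = λ' - Δλ = 8.6121 - 4.5484 = 4.0637 pm

Initial energy:
E = hc/λ = 1239.842 / 4.0637 = 305.1001 keV

(Intermediate values are shown rounded; full precision is carried through to the final answer.)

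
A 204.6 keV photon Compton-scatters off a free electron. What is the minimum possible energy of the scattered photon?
113.6172 keV (at θ = 180°)

The scattered photon has minimum energy when its wavelength is maximum, i.e., when the Compton shift Δλ = λ_C(1 − cos θ) is maximum. This occurs at θ = 180° (backscattering), giving Δλ_max = 2λ_C = 4.8526 pm.

Initial wavelength: λ₀ = hc/E₀ = 6.0598 pm
Maximum final wavelength: λ'_max = λ₀ + 2λ_C = 6.0598 + 4.8526 = 10.9125 pm
Minimum final energy: E'_min = hc/λ'_max = 113.6172 keV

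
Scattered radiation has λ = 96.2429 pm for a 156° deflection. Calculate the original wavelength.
91.6000 pm

From λ' = λ + Δλ, we have λ = λ' - Δλ

First calculate the Compton shift:
Δλ = λ_C(1 - cos θ)
Δλ = 2.4263 × (1 - cos(156°))
Δλ = 2.4263 × 1.9135
Δλ = 4.6429 pm

Initial wavelength:
λ = λ' - Δλ
λ = 96.2429 - 4.6429
λ = 91.6000 pm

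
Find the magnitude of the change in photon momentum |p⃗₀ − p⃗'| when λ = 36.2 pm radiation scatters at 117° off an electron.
2.9840e-23 kg·m/s

Photon momentum magnitude is p = h/λ.

Initial momentum:
p₀ = h/λ = 6.6261e-34/3.6200e-11 = 1.8304e-23 kg·m/s

After scattering:
λ' = λ + Δλ = 36.2 + 3.5278 = 39.7278 pm
p' = h/λ' = 6.6261e-34/3.9728e-11 = 1.6679e-23 kg·m/s

Momentum is a vector; the scattered photon's direction makes angle θ = 117° with the incident direction. The magnitude of the vector change Δp⃗ = p⃗₀ − p⃗' is found from the law of cosines:
|Δp⃗|² = p₀² + p'² − 2p₀p'cos θ
|Δp⃗|² = (1.8304e-23)² + (1.6679e-23)² − 2·1.8304e-23·1.6679e-23·cos(117°)
|Δp⃗| = 2.9840e-23 kg·m/s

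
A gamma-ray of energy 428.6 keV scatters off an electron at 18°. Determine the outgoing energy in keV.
411.6992 keV

First convert energy to wavelength:
λ = hc/E, with hc ≈ 1239.842 keV·pm (i.e. 1239.842 eV·nm)

For E = 428.6 keV = 428600 eV:
λ = 1239.842 keV·pm / 428.6 keV
λ = 2.8928 pm

Calculate the Compton shift:
Δλ = λ_C(1 - cos(18°)) = 2.4263 × 0.0489
Δλ = 0.1188 pm

Final wavelength:
λ' = 2.8928 + 0.1188 = 3.0115 pm

Final energy:
E' = hc/λ' = 1239.842 / 3.0115 = 411.6992 keV

(Intermediate values are shown rounded; full precision is carried through to the final answer.)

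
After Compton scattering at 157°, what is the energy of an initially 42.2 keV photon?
36.4232 keV

First convert energy to wavelength:
λ = hc/E, with hc ≈ 1239.842 keV·pm (i.e. 1239.842 eV·nm)

For E = 42.2 keV = 42200 eV:
λ = 1239.842 keV·pm / 42.2 keV
λ = 29.3801 pm

Calculate the Compton shift:
Δλ = λ_C(1 - cos(157°)) = 2.4263 × 1.9205
Δλ = 4.6597 pm

Final wavelength:
λ' = 29.3801 + 4.6597 = 34.0399 pm

Final energy:
E' = hc/λ' = 1239.842 / 34.0399 = 36.4232 keV

(Intermediate values are shown rounded; full precision is carried through to the final answer.)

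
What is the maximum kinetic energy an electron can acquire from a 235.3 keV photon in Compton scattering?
112.8080 keV

Maximum energy transfer occurs at θ = 180° (backscattering).

Initial photon: E₀ = 235.3 keV → λ₀ = 5.2692 pm

Maximum Compton shift (at 180°):
Δλ_max = 2λ_C = 2 × 2.4263 = 4.8526 pm

Final wavelength:
λ' = 5.2692 + 4.8526 = 10.1218 pm

Minimum photon energy (maximum energy to electron):
E'_min = hc/λ' = 122.4920 keV

Maximum electron kinetic energy:
K_max = E₀ - E'_min = 235.3000 - 122.4920 = 112.8080 keV

(Intermediate values are shown rounded; full precision is carried through to the final answer.)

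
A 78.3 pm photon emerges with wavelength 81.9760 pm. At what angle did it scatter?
121.00°

First find the wavelength shift:
Δλ = λ' - λ = 81.9760 - 78.3 = 3.6760 pm

Using Δλ = λ_C(1 - cos θ), with λ_C = h/(m_e·c) ≈ 2.42631024 pm:
cos θ = 1 - Δλ/λ_C
cos θ = 1 - 3.6760/2.42631024
cos θ = -0.515058

θ = arccos(-0.515058)
θ = 121.00°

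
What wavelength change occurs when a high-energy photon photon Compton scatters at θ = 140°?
4.2850 pm

Using the Compton scattering formula:
Δλ = λ_C(1 - cos θ)

where λ_C = h/(m_e·c) ≈ 2.4263 pm is the Compton wavelength of an electron.

For θ = 140°:
cos(140°) = -0.7660
1 - cos(140°) = 1.7660

Δλ = 2.4263 × 1.7660
Δλ = 4.2850 pm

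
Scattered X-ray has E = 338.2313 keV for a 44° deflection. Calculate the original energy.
415.4000 keV

Convert final energy to wavelength (hc ≈ 1239.842 keV·pm):
λ' = hc/E' = 1239.842 / 338.2313 = 3.6657 pm

Calculate the Compton shift:
Δλ = λ_C(1 - cos(44°))
Δλ = 2.4263 × (1 - cos(44°))
Δλ = 0.6810 pm

Initial wavelength:
λ = λ' - Δλ = 3.6657 - 0.6810 = 2.9847 pm

Initial energy:
E = hc/λ = 1239.842 / 2.9847 = 415.4000 keV

(Intermediate values are shown rounded; full precision is carried through to the final answer.)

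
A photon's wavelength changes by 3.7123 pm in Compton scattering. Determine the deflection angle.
122.01°

From the Compton formula Δλ = λ_C(1 - cos θ), we can solve for θ:

cos θ = 1 - Δλ/λ_C

Given:
- Δλ = 3.7123 pm
- λ_C = h/(m_e·c) ≈ 2.42631024 pm

cos θ = 1 - 3.7123/2.42631024
cos θ = 1 - 1.530019
cos θ = -0.530019

θ = arccos(-0.530019)
θ = 122.01°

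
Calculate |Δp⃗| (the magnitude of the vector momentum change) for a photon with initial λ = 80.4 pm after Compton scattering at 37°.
5.2145e-24 kg·m/s

Photon momentum magnitude is p = h/λ.

Initial momentum:
p₀ = h/λ = 6.6261e-34/8.0400e-11 = 8.2414e-24 kg·m/s

After scattering:
λ' = λ + Δλ = 80.4 + 0.4886 = 80.8886 pm
p' = h/λ' = 6.6261e-34/8.0889e-11 = 8.1916e-24 kg·m/s

Momentum is a vector; the scattered photon's direction makes angle θ = 37° with the incident direction. The magnitude of the vector change Δp⃗ = p⃗₀ − p⃗' is found from the law of cosines:
|Δp⃗|² = p₀² + p'² − 2p₀p'cos θ
|Δp⃗|² = (8.2414e-24)² + (8.1916e-24)² − 2·8.2414e-24·8.1916e-24·cos(37°)
|Δp⃗| = 5.2145e-24 kg·m/s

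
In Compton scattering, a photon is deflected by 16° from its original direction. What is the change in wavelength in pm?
0.0940 pm

Using the Compton scattering formula:
Δλ = λ_C(1 - cos θ)

where λ_C = h/(m_e·c) ≈ 2.4263 pm is the Compton wavelength of an electron.

For θ = 16°:
cos(16°) = 0.9613
1 - cos(16°) = 0.0387

Δλ = 2.4263 × 0.0387
Δλ = 0.0940 pm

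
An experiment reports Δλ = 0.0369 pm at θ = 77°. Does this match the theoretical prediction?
No, inconsistent

Calculate the expected shift for θ = 77°:

Δλ_expected = λ_C(1 - cos(77°))
Δλ_expected = 2.4263 × (1 - cos(77°))
Δλ_expected = 2.4263 × 0.7750
Δλ_expected = 1.8805 pm

Given shift: 0.0369 pm
Expected shift: 1.8805 pm
Difference: 1.8436 pm

The values do not match. The given shift corresponds to θ ≈ 10.0°, not 77°.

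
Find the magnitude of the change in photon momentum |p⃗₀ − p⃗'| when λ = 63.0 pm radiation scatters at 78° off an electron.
1.3044e-23 kg·m/s

Photon momentum magnitude is p = h/λ.

Initial momentum:
p₀ = h/λ = 6.6261e-34/6.3000e-11 = 1.0518e-23 kg·m/s

After scattering:
λ' = λ + Δλ = 63.0 + 1.9219 = 64.9219 pm
p' = h/λ' = 6.6261e-34/6.4922e-11 = 1.0206e-23 kg·m/s

Momentum is a vector; the scattered photon's direction makes angle θ = 78° with the incident direction. The magnitude of the vector change Δp⃗ = p⃗₀ − p⃗' is found from the law of cosines:
|Δp⃗|² = p₀² + p'² − 2p₀p'cos θ
|Δp⃗|² = (1.0518e-23)² + (1.0206e-23)² − 2·1.0518e-23·1.0206e-23·cos(78°)
|Δp⃗| = 1.3044e-23 kg·m/s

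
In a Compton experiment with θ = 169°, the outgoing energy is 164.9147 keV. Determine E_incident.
457.4998 keV

Convert final energy to wavelength (hc ≈ 1239.842 keV·pm):
λ' = hc/E' = 1239.842 / 164.9147 = 7.5181 pm

Calculate the Compton shift:
Δλ = λ_C(1 - cos(169°))
Δλ = 2.4263 × (1 - cos(169°))
Δλ = 4.8080 pm

Initial wavelength:
λ = λ' - Δλ = 7.5181 - 4.8080 = 2.7100 pm

Initial energy:
E = hc/λ = 1239.842 / 2.7100 = 457.4998 keV

(Intermediate values are shown rounded; full precision is carried through to the final answer.)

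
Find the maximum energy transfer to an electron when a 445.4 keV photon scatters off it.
283.0380 keV

Maximum energy transfer occurs at θ = 180° (backscattering).

Initial photon: E₀ = 445.4 keV → λ₀ = 2.7837 pm

Maximum Compton shift (at 180°):
Δλ_max = 2λ_C = 2 × 2.4263 = 4.8526 pm

Final wavelength:
λ' = 2.7837 + 4.8526 = 7.6363 pm

Minimum photon energy (maximum energy to electron):
E'_min = hc/λ' = 162.3620 keV

Maximum electron kinetic energy:
K_max = E₀ - E'_min = 445.4000 - 162.3620 = 283.0380 keV

(Intermediate values are shown rounded; full precision is carried through to the final answer.)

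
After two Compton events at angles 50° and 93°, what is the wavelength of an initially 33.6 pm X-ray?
37.0200 pm

Apply Compton shift twice:

First scattering at θ₁ = 50°:
Δλ₁ = λ_C(1 - cos(50°))
Δλ₁ = 2.4263 × 0.3572
Δλ₁ = 0.8667 pm

After first scattering:
λ₁ = 33.6 + 0.8667 = 34.4667 pm

Second scattering at θ₂ = 93°:
Δλ₂ = λ_C(1 - cos(93°))
Δλ₂ = 2.4263 × 1.0523
Δλ₂ = 2.5533 pm

Final wavelength:
λ₂ = 34.4667 + 2.5533 = 37.0200 pm

Total shift: Δλ_total = 0.8667 + 2.5533 = 3.4200 pm

(Intermediate values are shown rounded; full precision is carried through to the final answer.)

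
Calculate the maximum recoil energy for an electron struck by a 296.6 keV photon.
159.3401 keV

Maximum energy transfer occurs at θ = 180° (backscattering).

Initial photon: E₀ = 296.6 keV → λ₀ = 4.1802 pm

Maximum Compton shift (at 180°):
Δλ_max = 2λ_C = 2 × 2.4263 = 4.8526 pm

Final wavelength:
λ' = 4.1802 + 4.8526 = 9.0328 pm

Minimum photon energy (maximum energy to electron):
E'_min = hc/λ' = 137.2599 keV

Maximum electron kinetic energy:
K_max = E₀ - E'_min = 296.6000 - 137.2599 = 159.3401 keV

(Intermediate values are shown rounded; full precision is carried through to the final answer.)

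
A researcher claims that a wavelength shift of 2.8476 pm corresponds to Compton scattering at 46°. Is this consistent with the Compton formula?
No, inconsistent

Calculate the expected shift for θ = 46°:

Δλ_expected = λ_C(1 - cos(46°))
Δλ_expected = 2.4263 × (1 - cos(46°))
Δλ_expected = 2.4263 × 0.3053
Δλ_expected = 0.7409 pm

Given shift: 2.8476 pm
Expected shift: 0.7409 pm
Difference: 2.1068 pm

The values do not match. The given shift corresponds to θ ≈ 100.0°, not 46°.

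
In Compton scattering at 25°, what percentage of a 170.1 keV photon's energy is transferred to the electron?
0.0302 (or 3.02%)

Calculate initial and final photon energies:

Initial: E₀ = 170.1 keV → λ₀ = 7.2889 pm
Compton shift: Δλ = 0.2273 pm
Final wavelength: λ' = 7.5162 pm
Final energy: E' = 164.9554 keV

Fractional energy loss:
(E₀ - E')/E₀ = (170.1000 - 164.9554)/170.1000
= 5.1446/170.1000
= 0.0302
= 3.02%

(Intermediate values are shown rounded; full precision is carried through to the final answer.)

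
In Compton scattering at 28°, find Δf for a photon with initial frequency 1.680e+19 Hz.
2.632e+17 Hz (decrease)

Convert frequency to wavelength (c = 299792458 m/s):
λ₀ = c/f₀ = 299792458/1.680e+19 = 1.7844789e-11 m = 17.8448 pm

Calculate Compton shift:
Δλ = λ_C(1 - cos(28°)) = 0.2840 pm

Final wavelength:
λ' = λ₀ + Δλ = 17.8448 + 0.2840 = 18.1288 pm

Final frequency:
f' = c/λ' = 299792458/1.8128795e-11 = 1.6536811e+19 Hz

Frequency shift (decrease):
Δf = f₀ - f' = 1.680e+19 - 1.6536811e+19 = 2.632e+17 Hz

(Intermediate values are shown rounded; full precision is carried through to the final answer.)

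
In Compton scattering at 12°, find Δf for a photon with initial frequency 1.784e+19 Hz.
5.611e+16 Hz (decrease)

Convert frequency to wavelength (c = 299792458 m/s):
λ₀ = c/f₀ = 299792458/1.784e+19 = 1.6804510e-11 m = 16.8045 pm

Calculate Compton shift:
Δλ = λ_C(1 - cos(12°)) = 0.0530 pm

Final wavelength:
λ' = λ₀ + Δλ = 16.8045 + 0.0530 = 16.8575 pm

Final frequency:
f' = c/λ' = 299792458/1.6857531e-11 = 1.7783889e+19 Hz

Frequency shift (decrease):
Δf = f₀ - f' = 1.784e+19 - 1.7783889e+19 = 5.611e+16 Hz

(Intermediate values are shown rounded; full precision is carried through to the final answer.)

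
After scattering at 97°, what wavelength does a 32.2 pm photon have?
34.9220 pm

Using the Compton scattering formula:
λ' = λ + Δλ = λ + λ_C(1 - cos θ)

Given:
- Initial wavelength λ = 32.2 pm
- Scattering angle θ = 97°
- Compton wavelength λ_C ≈ 2.4263 pm

Calculate the shift:
Δλ = 2.4263 × (1 - cos(97°))
Δλ = 2.4263 × 1.1219
Δλ = 2.7220 pm

Final wavelength:
λ' = 32.2 + 2.7220 = 34.9220 pm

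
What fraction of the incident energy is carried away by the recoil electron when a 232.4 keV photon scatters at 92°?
0.3200 (or 32.00%)

Calculate initial and final photon energies:

Initial: E₀ = 232.4 keV → λ₀ = 5.3349 pm
Compton shift: Δλ = 2.5110 pm
Final wavelength: λ' = 7.8459 pm
Final energy: E' = 158.0235 keV

Fractional energy loss:
(E₀ - E')/E₀ = (232.4000 - 158.0235)/232.4000
= 74.3765/232.4000
= 0.3200
= 32.00%

(Intermediate values are shown rounded; full precision is carried through to the final answer.)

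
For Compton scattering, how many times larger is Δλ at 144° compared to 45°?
144° produces the larger shift by a factor of 6.176

Calculate both shifts using Δλ = λ_C(1 - cos θ):

For θ₁ = 45°:
Δλ₁ = 2.4263 × (1 - cos(45°))
Δλ₁ = 2.4263 × 0.2929
Δλ₁ = 0.7106 pm

For θ₂ = 144°:
Δλ₂ = 2.4263 × (1 - cos(144°))
Δλ₂ = 2.4263 × 1.8090
Δλ₂ = 4.3892 pm

The 144° angle produces the larger shift.
Ratio: 4.3892/0.7106 = 6.176

(Intermediate values are shown rounded; full precision is carried through to the final answer.)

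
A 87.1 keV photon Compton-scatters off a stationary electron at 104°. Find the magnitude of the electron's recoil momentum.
6.7140e-23 kg·m/s

The electron is initially at rest, so by conservation of momentum:
p⃗_e = p⃗₀ − p⃗'  (incident photon momentum minus scattered photon momentum)

Photon momentum magnitudes (p = h/λ = E/c):
λ₀ = hc/E₀ = 14.2347 pm → p₀ = h/λ₀ = 4.6549e-23 kg·m/s
Δλ = λ_C(1 − cos 104°) = 3.0133 pm
λ' = 17.2480 pm → p' = h/λ' = 3.8416e-23 kg·m/s

The scattered photon makes angle θ = 104° with the incident direction, so by the law of cosines:
|p⃗_e|² = p₀² + p'² − 2p₀p'cos θ
|p⃗_e|² = (4.6549e-23)² + (3.8416e-23)² − 2·4.6549e-23·3.8416e-23·cos(104°)
|p⃗_e| = 6.7140e-23 kg·m/s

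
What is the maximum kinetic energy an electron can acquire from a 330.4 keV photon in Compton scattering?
186.3189 keV

Maximum energy transfer occurs at θ = 180° (backscattering).

Initial photon: E₀ = 330.4 keV → λ₀ = 3.7525 pm

Maximum Compton shift (at 180°):
Δλ_max = 2λ_C = 2 × 2.4263 = 4.8526 pm

Final wavelength:
λ' = 3.7525 + 4.8526 = 8.6052 pm

Minimum photon energy (maximum energy to electron):
E'_min = hc/λ' = 144.0811 keV

Maximum electron kinetic energy:
K_max = E₀ - E'_min = 330.4000 - 144.0811 = 186.3189 keV

(Intermediate values are shown rounded; full precision is carried through to the final answer.)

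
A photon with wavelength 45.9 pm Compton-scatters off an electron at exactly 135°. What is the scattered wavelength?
50.0420 pm

Using the Compton formula: λ' = λ + λ_C(1 − cos θ)

For θ = 135°, cos θ = -√2/2 (exact) ≈ -0.7071, so:
1 − cos 135° = 1 − (-√2/2) ≈ 1.7071

Δλ = λ_C × 1.7071 = 2.4263 × 1.7071 = 4.1420 pm

λ' = 45.9 + 4.1420 = 50.0420 pm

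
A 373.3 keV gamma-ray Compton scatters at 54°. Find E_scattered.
286.9033 keV

First convert energy to wavelength:
λ = hc/E, with hc ≈ 1239.842 keV·pm (i.e. 1239.842 eV·nm)

For E = 373.3 keV = 373300 eV:
λ = 1239.842 keV·pm / 373.3 keV
λ = 3.3213 pm

Calculate the Compton shift:
Δλ = λ_C(1 - cos(54°)) = 2.4263 × 0.4122
Δλ = 1.0002 pm

Final wavelength:
λ' = 3.3213 + 1.0002 = 4.3215 pm

Final energy:
E' = hc/λ' = 1239.842 / 4.3215 = 286.9033 keV

(Intermediate values are shown rounded; full precision is carried through to the final answer.)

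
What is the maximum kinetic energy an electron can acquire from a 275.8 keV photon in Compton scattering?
143.1690 keV

Maximum energy transfer occurs at θ = 180° (backscattering).

Initial photon: E₀ = 275.8 keV → λ₀ = 4.4954 pm

Maximum Compton shift (at 180°):
Δλ_max = 2λ_C = 2 × 2.4263 = 4.8526 pm

Final wavelength:
λ' = 4.4954 + 4.8526 = 9.3481 pm

Minimum photon energy (maximum energy to electron):
E'_min = hc/λ' = 132.6310 keV

Maximum electron kinetic energy:
K_max = E₀ - E'_min = 275.8000 - 132.6310 = 143.1690 keV

(Intermediate values are shown rounded; full precision is carried through to the final answer.)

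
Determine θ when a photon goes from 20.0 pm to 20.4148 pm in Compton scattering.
34.00°

First find the wavelength shift:
Δλ = λ' - λ = 20.4148 - 20.0 = 0.4148 pm

Using Δλ = λ_C(1 - cos θ), with λ_C = h/(m_e·c) ≈ 2.42631024 pm:
cos θ = 1 - Δλ/λ_C
cos θ = 1 - 0.4148/2.42631024
cos θ = 0.829041

θ = arccos(0.829041)
θ = 34.00°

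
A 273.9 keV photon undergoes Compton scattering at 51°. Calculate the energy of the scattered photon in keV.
228.4999 keV

First convert energy to wavelength:
λ = hc/E, with hc ≈ 1239.842 keV·pm (i.e. 1239.842 eV·nm)

For E = 273.9 keV = 273900 eV:
λ = 1239.842 keV·pm / 273.9 keV
λ = 4.5266 pm

Calculate the Compton shift:
Δλ = λ_C(1 - cos(51°)) = 2.4263 × 0.3707
Δλ = 0.8994 pm

Final wavelength:
λ' = 4.5266 + 0.8994 = 5.4260 pm

Final energy:
E' = hc/λ' = 1239.842 / 5.4260 = 228.4999 keV

(Intermediate values are shown rounded; full precision is carried through to the final answer.)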